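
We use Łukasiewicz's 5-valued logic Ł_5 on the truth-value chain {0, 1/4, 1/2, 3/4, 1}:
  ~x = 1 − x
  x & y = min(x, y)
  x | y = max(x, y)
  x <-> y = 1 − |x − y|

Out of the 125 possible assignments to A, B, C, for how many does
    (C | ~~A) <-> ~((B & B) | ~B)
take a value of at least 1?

value 1: 13 assignments (counts)
value 3/4: 28 assignments
value 1/2: 34 assignments
value 1/4: 32 assignments
value 0: 18 assignments
So 13 of the 125 assignments meet the threshold.

13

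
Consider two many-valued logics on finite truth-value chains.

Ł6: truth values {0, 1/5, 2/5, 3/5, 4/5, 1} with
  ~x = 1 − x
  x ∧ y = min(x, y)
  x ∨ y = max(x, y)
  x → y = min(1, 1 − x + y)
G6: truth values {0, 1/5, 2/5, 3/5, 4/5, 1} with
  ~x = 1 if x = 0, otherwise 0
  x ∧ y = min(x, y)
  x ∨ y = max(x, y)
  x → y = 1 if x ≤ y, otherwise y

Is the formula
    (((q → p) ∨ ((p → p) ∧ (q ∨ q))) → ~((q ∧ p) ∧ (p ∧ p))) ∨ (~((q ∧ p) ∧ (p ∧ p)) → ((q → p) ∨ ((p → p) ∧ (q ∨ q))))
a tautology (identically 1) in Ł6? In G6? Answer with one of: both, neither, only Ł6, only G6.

In Ł6: every assignment gives 1 — tautology.
In G6: every assignment gives 1 — tautology.

both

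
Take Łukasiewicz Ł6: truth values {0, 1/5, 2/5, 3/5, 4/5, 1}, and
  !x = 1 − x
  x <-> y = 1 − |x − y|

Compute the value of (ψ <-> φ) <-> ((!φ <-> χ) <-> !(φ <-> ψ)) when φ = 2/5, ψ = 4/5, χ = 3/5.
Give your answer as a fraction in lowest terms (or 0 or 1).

ψ <-> φ = 4/5 <-> 2/5 = 3/5
!φ = !2/5 = 3/5
!φ <-> χ = 3/5 <-> 3/5 = 1
φ <-> ψ = 2/5 <-> 4/5 = 3/5
!(φ <-> ψ) = !3/5 = 2/5
(!φ <-> χ) <-> !(φ <-> ψ) = 1 <-> 2/5 = 2/5
(ψ <-> φ) <-> ((!φ <-> χ) <-> !(φ <-> ψ)) = 3/5 <-> 2/5 = 4/5

4/5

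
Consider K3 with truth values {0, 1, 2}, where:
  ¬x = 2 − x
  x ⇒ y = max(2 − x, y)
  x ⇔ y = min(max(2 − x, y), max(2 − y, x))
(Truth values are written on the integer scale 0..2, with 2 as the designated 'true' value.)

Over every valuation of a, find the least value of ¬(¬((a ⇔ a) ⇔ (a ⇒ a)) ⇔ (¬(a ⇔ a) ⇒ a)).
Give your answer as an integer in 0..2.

1

Take a = 1:
a ⇔ a = 1 ⇔ 1 = 1
a ⇒ a = 1 ⇒ 1 = 1
(a ⇔ a) ⇔ (a ⇒ a) = 1 ⇔ 1 = 1
¬((a ⇔ a) ⇔ (a ⇒ a)) = ¬1 = 1
a ⇔ a = 1 ⇔ 1 = 1
¬(a ⇔ a) = ¬1 = 1
¬(a ⇔ a) ⇒ a = 1 ⇒ 1 = 1
¬((a ⇔ a) ⇔ (a ⇒ a)) ⇔ (¬(a ⇔ a) ⇒ a) = 1 ⇔ 1 = 1
¬(¬((a ⇔ a) ⇔ (a ⇒ a)) ⇔ (¬(a ⇔ a) ⇒ a)) = ¬1 = 1
No assignment yields a value below 1, so this is the minimum.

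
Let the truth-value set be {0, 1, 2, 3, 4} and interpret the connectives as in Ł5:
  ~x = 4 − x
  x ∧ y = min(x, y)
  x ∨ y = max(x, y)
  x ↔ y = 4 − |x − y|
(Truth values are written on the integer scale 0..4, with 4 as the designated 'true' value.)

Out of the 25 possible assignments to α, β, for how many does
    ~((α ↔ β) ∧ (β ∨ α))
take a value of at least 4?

value 4: 3 assignments (counts)
value 3: 7 assignments
value 2: 9 assignments
value 1: 5 assignments
value 0: 1 assignment
So 3 of the 25 assignments meet the threshold.

3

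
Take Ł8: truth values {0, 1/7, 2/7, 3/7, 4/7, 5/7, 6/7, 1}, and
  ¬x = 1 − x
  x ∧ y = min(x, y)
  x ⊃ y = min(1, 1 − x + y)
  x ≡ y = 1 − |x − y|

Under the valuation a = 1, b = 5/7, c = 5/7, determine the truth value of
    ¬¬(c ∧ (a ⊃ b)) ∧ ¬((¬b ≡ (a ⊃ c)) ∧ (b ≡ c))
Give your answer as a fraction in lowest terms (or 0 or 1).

3/7

a ⊃ b = 1 ⊃ 5/7 = 5/7
c ∧ (a ⊃ b) = 5/7 ∧ 5/7 = 5/7
¬(c ∧ (a ⊃ b)) = ¬5/7 = 2/7
¬¬(c ∧ (a ⊃ b)) = ¬2/7 = 5/7
¬b = ¬5/7 = 2/7
a ⊃ c = 1 ⊃ 5/7 = 5/7
¬b ≡ (a ⊃ c) = 2/7 ≡ 5/7 = 4/7
b ≡ c = 5/7 ≡ 5/7 = 1
(¬b ≡ (a ⊃ c)) ∧ (b ≡ c) = 4/7 ∧ 1 = 4/7
¬((¬b ≡ (a ⊃ c)) ∧ (b ≡ c)) = ¬4/7 = 3/7
¬¬(c ∧ (a ⊃ b)) ∧ ¬((¬b ≡ (a ⊃ c)) ∧ (b ≡ c)) = 5/7 ∧ 3/7 = 3/7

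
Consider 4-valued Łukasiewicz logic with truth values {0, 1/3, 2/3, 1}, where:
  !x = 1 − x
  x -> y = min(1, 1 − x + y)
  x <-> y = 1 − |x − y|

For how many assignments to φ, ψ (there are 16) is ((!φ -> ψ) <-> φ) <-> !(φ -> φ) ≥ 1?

φ = 0, ψ = 0 ↦ 0  <
φ = 0, ψ = 1/3 ↦ 1/3  <
φ = 0, ψ = 2/3 ↦ 2/3  <
φ = 0, ψ = 1 ↦ 1  ≥
φ = 1/3, ψ = 0 ↦ 0  <
φ = 1/3, ψ = 1/3 ↦ 1/3  <
φ = 1/3, ψ = 2/3 ↦ 2/3  <
φ = 1/3, ψ = 1 ↦ 2/3  <
φ = 2/3, ψ = 0 ↦ 0  <
φ = 2/3, ψ = 1/3 ↦ 1/3  <
φ = 2/3, ψ = 2/3 ↦ 1/3  <
φ = 2/3, ψ = 1 ↦ 1/3  <
φ = 1, ψ = 0 ↦ 0  <
φ = 1, ψ = 1/3 ↦ 0  <
φ = 1, ψ = 2/3 ↦ 0  <
φ = 1, ψ = 1 ↦ 0  <
So 1 of the 16 assignments meets the threshold.

1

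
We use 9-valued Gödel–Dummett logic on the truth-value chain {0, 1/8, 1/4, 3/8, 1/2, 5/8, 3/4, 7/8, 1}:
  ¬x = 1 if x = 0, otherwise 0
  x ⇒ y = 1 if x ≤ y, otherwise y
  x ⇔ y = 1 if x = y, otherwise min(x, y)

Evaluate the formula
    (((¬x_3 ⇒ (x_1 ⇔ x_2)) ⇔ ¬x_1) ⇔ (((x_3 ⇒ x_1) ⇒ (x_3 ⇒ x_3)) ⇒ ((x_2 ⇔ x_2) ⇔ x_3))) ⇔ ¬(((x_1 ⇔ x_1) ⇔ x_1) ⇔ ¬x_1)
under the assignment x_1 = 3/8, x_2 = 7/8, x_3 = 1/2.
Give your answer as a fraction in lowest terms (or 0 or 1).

0

¬x_3 = ¬1/2 = 0
x_1 ⇔ x_2 = 3/8 ⇔ 7/8 = 3/8
¬x_3 ⇒ (x_1 ⇔ x_2) = 0 ⇒ 3/8 = 1
¬x_1 = ¬3/8 = 0
(¬x_3 ⇒ (x_1 ⇔ x_2)) ⇔ ¬x_1 = 1 ⇔ 0 = 0
x_3 ⇒ x_1 = 1/2 ⇒ 3/8 = 3/8
x_3 ⇒ x_3 = 1/2 ⇒ 1/2 = 1
(x_3 ⇒ x_1) ⇒ (x_3 ⇒ x_3) = 3/8 ⇒ 1 = 1
x_2 ⇔ x_2 = 7/8 ⇔ 7/8 = 1
(x_2 ⇔ x_2) ⇔ x_3 = 1 ⇔ 1/2 = 1/2
((x_3 ⇒ x_1) ⇒ (x_3 ⇒ x_3)) ⇒ ((x_2 ⇔ x_2) ⇔ x_3) = 1 ⇒ 1/2 = 1/2
((¬x_3 ⇒ (x_1 ⇔ x_2)) ⇔ ¬x_1) ⇔ (((x_3 ⇒ x_1) ⇒ (x_3 ⇒ x_3)) ⇒ ((x_2 ⇔ x_2) ⇔ x_3)) = 0 ⇔ 1/2 = 0
x_1 ⇔ x_1 = 3/8 ⇔ 3/8 = 1
(x_1 ⇔ x_1) ⇔ x_1 = 1 ⇔ 3/8 = 3/8
¬x_1 = ¬3/8 = 0
((x_1 ⇔ x_1) ⇔ x_1) ⇔ ¬x_1 = 3/8 ⇔ 0 = 0
¬(((x_1 ⇔ x_1) ⇔ x_1) ⇔ ¬x_1) = ¬0 = 1
(((¬x_3 ⇒ (x_1 ⇔ x_2)) ⇔ ¬x_1) ⇔ (((x_3 ⇒ x_1) ⇒ (x_3 ⇒ x_3)) ⇒ ((x_2 ⇔ x_2) ⇔ x_3))) ⇔ ¬(((x_1 ⇔ x_1) ⇔ x_1) ⇔ ¬x_1) = 0 ⇔ 1 = 0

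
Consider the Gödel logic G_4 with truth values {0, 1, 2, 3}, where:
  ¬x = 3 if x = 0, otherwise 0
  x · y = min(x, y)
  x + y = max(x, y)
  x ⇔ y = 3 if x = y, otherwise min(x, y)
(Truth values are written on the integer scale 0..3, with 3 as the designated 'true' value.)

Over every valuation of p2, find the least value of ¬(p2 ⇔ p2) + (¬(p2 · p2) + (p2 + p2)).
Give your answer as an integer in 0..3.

1

Take p2 = 1:
p2 ⇔ p2 = 1 ⇔ 1 = 3
¬(p2 ⇔ p2) = ¬3 = 0
p2 · p2 = 1 · 1 = 1
¬(p2 · p2) = ¬1 = 0
p2 + p2 = 1 + 1 = 1
¬(p2 · p2) + (p2 + p2) = 0 + 1 = 1
¬(p2 ⇔ p2) + (¬(p2 · p2) + (p2 + p2)) = 0 + 1 = 1
No assignment yields a value below 1, so this is the minimum.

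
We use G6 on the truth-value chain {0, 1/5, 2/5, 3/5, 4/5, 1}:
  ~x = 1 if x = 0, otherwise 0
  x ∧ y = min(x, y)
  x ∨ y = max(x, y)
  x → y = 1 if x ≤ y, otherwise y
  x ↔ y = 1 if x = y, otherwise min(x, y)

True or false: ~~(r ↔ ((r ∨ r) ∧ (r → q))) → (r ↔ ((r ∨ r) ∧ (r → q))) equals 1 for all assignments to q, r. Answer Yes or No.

No

Counterexample: take q = 1/5, r = 2/5.
r ∨ r = 2/5 ∨ 2/5 = 2/5
r → q = 2/5 → 1/5 = 1/5
(r ∨ r) ∧ (r → q) = 2/5 ∧ 1/5 = 1/5
r ↔ ((r ∨ r) ∧ (r → q)) = 2/5 ↔ 1/5 = 1/5
~(r ↔ ((r ∨ r) ∧ (r → q))) = ~1/5 = 0
~~(r ↔ ((r ∨ r) ∧ (r → q))) = ~0 = 1
~~(r ↔ ((r ∨ r) ∧ (r → q))) → (r ↔ ((r ∨ r) ∧ (r → q))) = 1 → 1/5 = 1/5
This gives 1/5 ≠ 1.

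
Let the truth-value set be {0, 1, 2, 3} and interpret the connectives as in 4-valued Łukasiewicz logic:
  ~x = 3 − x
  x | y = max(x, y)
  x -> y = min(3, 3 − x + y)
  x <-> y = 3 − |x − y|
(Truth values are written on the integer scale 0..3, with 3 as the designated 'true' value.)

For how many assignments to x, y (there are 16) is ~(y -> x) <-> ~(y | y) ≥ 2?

7

x = 0, y = 0 ↦ 0  <
x = 0, y = 1 ↦ 2  ≥
x = 0, y = 2 ↦ 2  ≥
x = 0, y = 3 ↦ 0  <
x = 1, y = 0 ↦ 0  <
x = 1, y = 1 ↦ 1  <
x = 1, y = 2 ↦ 3  ≥
x = 1, y = 3 ↦ 1  <
x = 2, y = 0 ↦ 0  <
x = 2, y = 1 ↦ 1  <
x = 2, y = 2 ↦ 2  ≥
x = 2, y = 3 ↦ 2  ≥
x = 3, y = 0 ↦ 0  <
x = 3, y = 1 ↦ 1  <
x = 3, y = 2 ↦ 2  ≥
x = 3, y = 3 ↦ 3  ≥
So 7 of the 16 assignments meet the threshold.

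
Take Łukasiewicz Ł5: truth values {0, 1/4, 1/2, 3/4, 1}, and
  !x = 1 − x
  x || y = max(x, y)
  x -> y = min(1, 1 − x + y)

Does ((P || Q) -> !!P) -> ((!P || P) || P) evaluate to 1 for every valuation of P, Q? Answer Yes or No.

No

Counterexample: take P = 1/4, Q = 0.
P || Q = 1/4 || 0 = 1/4
!P = !1/4 = 3/4
!!P = !3/4 = 1/4
(P || Q) -> !!P = 1/4 -> 1/4 = 1
!P = !1/4 = 3/4
!P || P = 3/4 || 1/4 = 3/4
(!P || P) || P = 3/4 || 1/4 = 3/4
((P || Q) -> !!P) -> ((!P || P) || P) = 1 -> 3/4 = 3/4
This gives 3/4 ≠ 1.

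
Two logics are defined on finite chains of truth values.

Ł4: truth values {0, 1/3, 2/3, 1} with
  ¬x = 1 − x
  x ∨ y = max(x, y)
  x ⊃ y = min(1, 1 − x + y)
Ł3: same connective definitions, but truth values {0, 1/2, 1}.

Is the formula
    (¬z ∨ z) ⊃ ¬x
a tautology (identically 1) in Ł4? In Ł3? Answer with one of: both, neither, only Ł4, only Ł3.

neither

In Ł4: at x = 1/3, z = 0 the value is 2/3 — not a tautology.
In Ł3: at x = 1/2, z = 0 the value is 1/2 — not a tautology.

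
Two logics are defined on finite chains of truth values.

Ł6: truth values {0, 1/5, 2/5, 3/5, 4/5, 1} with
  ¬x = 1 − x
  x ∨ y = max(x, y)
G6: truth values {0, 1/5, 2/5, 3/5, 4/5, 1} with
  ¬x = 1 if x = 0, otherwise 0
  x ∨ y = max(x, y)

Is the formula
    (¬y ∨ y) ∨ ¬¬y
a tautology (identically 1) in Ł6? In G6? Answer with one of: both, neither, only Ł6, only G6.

only G6

In Ł6: at y = 1/5 the value is 4/5 — not a tautology.
In G6: every assignment gives 1 — tautology.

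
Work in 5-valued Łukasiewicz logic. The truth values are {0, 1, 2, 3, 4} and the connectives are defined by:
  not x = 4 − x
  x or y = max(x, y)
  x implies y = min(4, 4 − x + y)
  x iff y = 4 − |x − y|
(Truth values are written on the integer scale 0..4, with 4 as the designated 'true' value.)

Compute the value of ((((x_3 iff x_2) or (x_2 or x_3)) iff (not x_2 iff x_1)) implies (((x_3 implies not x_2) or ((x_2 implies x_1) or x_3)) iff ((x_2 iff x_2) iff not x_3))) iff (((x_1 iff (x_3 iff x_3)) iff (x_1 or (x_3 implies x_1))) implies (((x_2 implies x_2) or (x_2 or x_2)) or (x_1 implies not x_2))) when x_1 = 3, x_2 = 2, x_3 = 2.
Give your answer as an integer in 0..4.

3

x_3 iff x_2 = 2 iff 2 = 4
x_2 or x_3 = 2 or 2 = 2
(x_3 iff x_2) or (x_2 or x_3) = 4 or 2 = 4
not x_2 = not 2 = 2
not x_2 iff x_1 = 2 iff 3 = 3
((x_3 iff x_2) or (x_2 or x_3)) iff (not x_2 iff x_1) = 4 iff 3 = 3
not x_2 = not 2 = 2
x_3 implies not x_2 = 2 implies 2 = 4
x_2 implies x_1 = 2 implies 3 = 4
(x_2 implies x_1) or x_3 = 4 or 2 = 4
(x_3 implies not x_2) or ((x_2 implies x_1) or x_3) = 4 or 4 = 4
x_2 iff x_2 = 2 iff 2 = 4
not x_3 = not 2 = 2
(x_2 iff x_2) iff not x_3 = 4 iff 2 = 2
((x_3 implies not x_2) or ((x_2 implies x_1) or x_3)) iff ((x_2 iff x_2) iff not x_3) = 4 iff 2 = 2
(((x_3 iff x_2) or (x_2 or x_3)) iff (not x_2 iff x_1)) implies (((x_3 implies not x_2) or ((x_2 implies x_1) or x_3)) iff ((x_2 iff x_2) iff not x_3)) = 3 implies 2 = 3
x_3 iff x_3 = 2 iff 2 = 4
x_1 iff (x_3 iff x_3) = 3 iff 4 = 3
x_3 implies x_1 = 2 implies 3 = 4
x_1 or (x_3 implies x_1) = 3 or 4 = 4
(x_1 iff (x_3 iff x_3)) iff (x_1 or (x_3 implies x_1)) = 3 iff 4 = 3
x_2 implies x_2 = 2 implies 2 = 4
x_2 or x_2 = 2 or 2 = 2
(x_2 implies x_2) or (x_2 or x_2) = 4 or 2 = 4
not x_2 = not 2 = 2
x_1 implies not x_2 = 3 implies 2 = 3
((x_2 implies x_2) or (x_2 or x_2)) or (x_1 implies not x_2) = 4 or 3 = 4
((x_1 iff (x_3 iff x_3)) iff (x_1 or (x_3 implies x_1))) implies (((x_2 implies x_2) or (x_2 or x_2)) or (x_1 implies not x_2)) = 3 implies 4 = 4
((((x_3 iff x_2) or (x_2 or x_3)) iff (not x_2 iff x_1)) implies (((x_3 implies not x_2) or ((x_2 implies x_1) or x_3)) iff ((x_2 iff x_2) iff not x_3))) iff (((x_1 iff (x_3 iff x_3)) iff (x_1 or (x_3 implies x_1))) implies (((x_2 implies x_2) or (x_2 or x_2)) or (x_1 implies not x_2))) = 3 iff 4 = 3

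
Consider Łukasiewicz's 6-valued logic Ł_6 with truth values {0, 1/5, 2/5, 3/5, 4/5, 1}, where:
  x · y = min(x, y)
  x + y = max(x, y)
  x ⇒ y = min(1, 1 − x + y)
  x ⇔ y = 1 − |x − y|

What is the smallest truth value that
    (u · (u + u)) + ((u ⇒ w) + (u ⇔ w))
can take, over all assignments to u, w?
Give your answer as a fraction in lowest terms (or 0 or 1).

3/5

Take u = 2/5, w = 0:
u + u = 2/5 + 2/5 = 2/5
u · (u + u) = 2/5 · 2/5 = 2/5
u ⇒ w = 2/5 ⇒ 0 = 3/5
u ⇔ w = 2/5 ⇔ 0 = 3/5
(u ⇒ w) + (u ⇔ w) = 3/5 + 3/5 = 3/5
(u · (u + u)) + ((u ⇒ w) + (u ⇔ w)) = 2/5 + 3/5 = 3/5
No assignment yields a value below 3/5, so this is the minimum.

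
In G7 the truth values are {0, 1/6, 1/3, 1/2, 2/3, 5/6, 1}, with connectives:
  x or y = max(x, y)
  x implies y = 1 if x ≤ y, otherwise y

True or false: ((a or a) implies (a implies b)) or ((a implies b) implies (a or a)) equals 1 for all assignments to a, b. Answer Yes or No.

Yes

At a = 1/2, b = 1/2, for instance:
a or a = 1/2 or 1/2 = 1/2
a implies b = 1/2 implies 1/2 = 1
(a or a) implies (a implies b) = 1/2 implies 1 = 1
(a implies b) implies (a or a) = 1 implies 1/2 = 1/2
((a or a) implies (a implies b)) or ((a implies b) implies (a or a)) = 1 or 1/2 = 1
and checking the remaining 48 assignments likewise gives ≥ 1 in every case.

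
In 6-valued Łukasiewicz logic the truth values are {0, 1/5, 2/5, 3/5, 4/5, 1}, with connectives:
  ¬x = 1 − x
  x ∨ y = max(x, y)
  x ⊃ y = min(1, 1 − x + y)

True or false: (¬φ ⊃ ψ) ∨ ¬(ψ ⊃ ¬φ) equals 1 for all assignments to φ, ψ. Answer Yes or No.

Counterexample: take φ = 0, ψ = 0.
¬φ = ¬0 = 1
¬φ ⊃ ψ = 1 ⊃ 0 = 0
ψ ⊃ ¬φ = 0 ⊃ 1 = 1
¬(ψ ⊃ ¬φ) = ¬1 = 0
(¬φ ⊃ ψ) ∨ ¬(ψ ⊃ ¬φ) = 0 ∨ 0 = 0
This gives 0 ≠ 1.

No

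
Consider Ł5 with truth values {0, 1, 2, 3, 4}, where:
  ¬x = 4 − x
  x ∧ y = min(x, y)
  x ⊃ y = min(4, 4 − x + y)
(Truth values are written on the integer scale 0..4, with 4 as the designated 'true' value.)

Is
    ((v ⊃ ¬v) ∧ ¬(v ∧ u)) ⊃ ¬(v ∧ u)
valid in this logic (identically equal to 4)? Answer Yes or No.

At u = 3, v = 3, for instance:
¬v = ¬3 = 1
v ⊃ ¬v = 3 ⊃ 1 = 2
v ∧ u = 3 ∧ 3 = 3
¬(v ∧ u) = ¬3 = 1
(v ⊃ ¬v) ∧ ¬(v ∧ u) = 2 ∧ 1 = 1
((v ⊃ ¬v) ∧ ¬(v ∧ u)) ⊃ ¬(v ∧ u) = 1 ⊃ 1 = 4
and checking the remaining 24 assignments likewise gives ≥ 4 in every case.

Yes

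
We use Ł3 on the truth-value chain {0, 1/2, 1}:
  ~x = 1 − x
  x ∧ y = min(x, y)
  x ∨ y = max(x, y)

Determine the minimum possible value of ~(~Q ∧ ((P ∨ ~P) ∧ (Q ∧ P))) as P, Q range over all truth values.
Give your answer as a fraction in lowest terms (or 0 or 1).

1/2

Take P = 1/2, Q = 1/2:
~Q = ~1/2 = 1/2
~P = ~1/2 = 1/2
P ∨ ~P = 1/2 ∨ 1/2 = 1/2
Q ∧ P = 1/2 ∧ 1/2 = 1/2
(P ∨ ~P) ∧ (Q ∧ P) = 1/2 ∧ 1/2 = 1/2
~Q ∧ ((P ∨ ~P) ∧ (Q ∧ P)) = 1/2 ∧ 1/2 = 1/2
~(~Q ∧ ((P ∨ ~P) ∧ (Q ∧ P))) = ~1/2 = 1/2
No assignment yields a value below 1/2, so this is the minimum.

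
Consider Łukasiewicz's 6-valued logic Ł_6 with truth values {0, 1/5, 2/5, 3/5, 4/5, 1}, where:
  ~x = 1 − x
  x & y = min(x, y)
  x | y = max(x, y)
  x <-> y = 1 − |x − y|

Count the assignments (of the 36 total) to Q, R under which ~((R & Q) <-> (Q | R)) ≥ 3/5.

value 1: 2 assignments (counts)
value 4/5: 4 assignments (counts)
value 3/5: 6 assignments (counts)
value 2/5: 8 assignments
value 1/5: 10 assignments
value 0: 6 assignments
So 12 of the 36 assignments meet the threshold.

12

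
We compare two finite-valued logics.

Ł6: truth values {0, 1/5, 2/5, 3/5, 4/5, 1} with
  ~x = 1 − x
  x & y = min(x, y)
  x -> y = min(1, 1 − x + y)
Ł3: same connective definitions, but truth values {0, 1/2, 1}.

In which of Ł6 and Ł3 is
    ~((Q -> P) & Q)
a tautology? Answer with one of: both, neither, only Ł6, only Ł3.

neither

In Ł6: at P = 0, Q = 1/5 the value is 4/5 — not a tautology.
In Ł3: at P = 0, Q = 1/2 the value is 1/2 — not a tautology.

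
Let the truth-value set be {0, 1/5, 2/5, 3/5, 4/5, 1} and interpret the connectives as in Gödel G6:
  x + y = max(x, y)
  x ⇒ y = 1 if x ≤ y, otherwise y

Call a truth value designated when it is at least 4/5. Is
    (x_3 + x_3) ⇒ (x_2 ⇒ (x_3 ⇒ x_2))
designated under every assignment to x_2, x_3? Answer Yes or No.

Yes

At x_2 = 1/5, x_3 = 3/5, for instance:
x_3 + x_3 = 3/5 + 3/5 = 3/5
x_3 ⇒ x_2 = 3/5 ⇒ 1/5 = 1/5
x_2 ⇒ (x_3 ⇒ x_2) = 1/5 ⇒ 1/5 = 1
(x_3 + x_3) ⇒ (x_2 ⇒ (x_3 ⇒ x_2)) = 3/5 ⇒ 1 = 1
and checking the remaining 35 assignments likewise gives ≥ 4/5 in every case.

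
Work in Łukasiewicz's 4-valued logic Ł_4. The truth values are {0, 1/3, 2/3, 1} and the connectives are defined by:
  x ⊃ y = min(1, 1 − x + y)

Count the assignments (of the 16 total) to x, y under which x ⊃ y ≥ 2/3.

x = 0, y = 0 ↦ 1  ≥
x = 0, y = 1/3 ↦ 1  ≥
x = 0, y = 2/3 ↦ 1  ≥
x = 0, y = 1 ↦ 1  ≥
x = 1/3, y = 0 ↦ 2/3  ≥
x = 1/3, y = 1/3 ↦ 1  ≥
x = 1/3, y = 2/3 ↦ 1  ≥
x = 1/3, y = 1 ↦ 1  ≥
x = 2/3, y = 0 ↦ 1/3  <
x = 2/3, y = 1/3 ↦ 2/3  ≥
x = 2/3, y = 2/3 ↦ 1  ≥
x = 2/3, y = 1 ↦ 1  ≥
x = 1, y = 0 ↦ 0  <
x = 1, y = 1/3 ↦ 1/3  <
x = 1, y = 2/3 ↦ 2/3  ≥
x = 1, y = 1 ↦ 1  ≥
So 13 of the 16 assignments meet the threshold.

13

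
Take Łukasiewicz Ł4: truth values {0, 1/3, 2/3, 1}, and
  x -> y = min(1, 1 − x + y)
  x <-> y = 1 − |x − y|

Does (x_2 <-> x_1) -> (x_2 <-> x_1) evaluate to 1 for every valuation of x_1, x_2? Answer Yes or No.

x_1 = 0, x_2 = 0 ↦ 1
x_1 = 0, x_2 = 1/3 ↦ 1
x_1 = 0, x_2 = 2/3 ↦ 1
x_1 = 0, x_2 = 1 ↦ 1
x_1 = 1/3, x_2 = 0 ↦ 1
x_1 = 1/3, x_2 = 1/3 ↦ 1
x_1 = 1/3, x_2 = 2/3 ↦ 1
x_1 = 1/3, x_2 = 1 ↦ 1
x_1 = 2/3, x_2 = 0 ↦ 1
x_1 = 2/3, x_2 = 1/3 ↦ 1
x_1 = 2/3, x_2 = 2/3 ↦ 1
x_1 = 2/3, x_2 = 1 ↦ 1
x_1 = 1, x_2 = 0 ↦ 1
x_1 = 1, x_2 = 1/3 ↦ 1
x_1 = 1, x_2 = 2/3 ↦ 1
x_1 = 1, x_2 = 1 ↦ 1
Every assignment gives a value ≥ 1.

Yes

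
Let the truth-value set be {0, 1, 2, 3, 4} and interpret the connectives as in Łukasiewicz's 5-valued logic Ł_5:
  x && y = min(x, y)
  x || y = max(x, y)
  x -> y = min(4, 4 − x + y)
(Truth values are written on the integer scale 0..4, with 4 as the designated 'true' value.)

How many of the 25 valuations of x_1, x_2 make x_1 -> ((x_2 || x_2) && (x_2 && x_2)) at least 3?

value 4: 15 assignments (counts)
value 3: 4 assignments (counts)
value 2: 3 assignments
value 1: 2 assignments
value 0: 1 assignment
So 19 of the 25 assignments meet the threshold.

19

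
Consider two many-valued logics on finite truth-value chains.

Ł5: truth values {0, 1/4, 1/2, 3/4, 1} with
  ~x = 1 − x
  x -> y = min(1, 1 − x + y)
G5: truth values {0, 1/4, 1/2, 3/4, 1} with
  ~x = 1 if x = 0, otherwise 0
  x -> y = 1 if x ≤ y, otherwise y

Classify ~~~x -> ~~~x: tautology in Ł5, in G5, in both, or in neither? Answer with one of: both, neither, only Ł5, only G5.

In Ł5: every assignment gives 1 — tautology.
In G5: every assignment gives 1 — tautology.

both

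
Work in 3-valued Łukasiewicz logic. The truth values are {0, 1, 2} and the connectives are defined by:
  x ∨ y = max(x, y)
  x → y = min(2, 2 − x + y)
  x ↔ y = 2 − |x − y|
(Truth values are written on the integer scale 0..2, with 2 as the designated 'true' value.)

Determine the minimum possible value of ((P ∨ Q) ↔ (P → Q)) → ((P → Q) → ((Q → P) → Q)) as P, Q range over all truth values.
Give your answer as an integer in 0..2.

Take P = 1, Q = 0:
P ∨ Q = 1 ∨ 0 = 1
P → Q = 1 → 0 = 1
(P ∨ Q) ↔ (P → Q) = 1 ↔ 1 = 2
P → Q = 1 → 0 = 1
Q → P = 0 → 1 = 2
(Q → P) → Q = 2 → 0 = 0
(P → Q) → ((Q → P) → Q) = 1 → 0 = 1
((P ∨ Q) ↔ (P → Q)) → ((P → Q) → ((Q → P) → Q)) = 2 → 1 = 1
No assignment yields a value below 1, so this is the minimum.

1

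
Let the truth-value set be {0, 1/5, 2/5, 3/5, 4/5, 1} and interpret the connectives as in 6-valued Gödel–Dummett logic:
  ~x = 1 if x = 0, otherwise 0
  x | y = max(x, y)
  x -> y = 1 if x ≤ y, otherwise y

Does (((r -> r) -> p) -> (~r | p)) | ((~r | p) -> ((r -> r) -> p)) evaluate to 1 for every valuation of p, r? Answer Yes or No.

Yes

At p = 0, r = 4/5, for instance:
r -> r = 4/5 -> 4/5 = 1
(r -> r) -> p = 1 -> 0 = 0
~r = ~4/5 = 0
~r | p = 0 | 0 = 0
((r -> r) -> p) -> (~r | p) = 0 -> 0 = 1
(~r | p) -> ((r -> r) -> p) = 0 -> 0 = 1
(((r -> r) -> p) -> (~r | p)) | ((~r | p) -> ((r -> r) -> p)) = 1 | 1 = 1
and checking the remaining 35 assignments likewise gives ≥ 1 in every case.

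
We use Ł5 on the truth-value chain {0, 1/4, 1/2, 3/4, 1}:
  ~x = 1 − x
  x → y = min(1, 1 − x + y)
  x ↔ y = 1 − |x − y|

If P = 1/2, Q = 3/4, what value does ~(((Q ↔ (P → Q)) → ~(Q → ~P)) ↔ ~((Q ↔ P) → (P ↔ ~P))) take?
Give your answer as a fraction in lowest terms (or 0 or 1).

1/2

P → Q = 1/2 → 3/4 = 1
Q ↔ (P → Q) = 3/4 ↔ 1 = 3/4
~P = ~1/2 = 1/2
Q → ~P = 3/4 → 1/2 = 3/4
~(Q → ~P) = ~3/4 = 1/4
(Q ↔ (P → Q)) → ~(Q → ~P) = 3/4 → 1/4 = 1/2
Q ↔ P = 3/4 ↔ 1/2 = 3/4
~P = ~1/2 = 1/2
P ↔ ~P = 1/2 ↔ 1/2 = 1
(Q ↔ P) → (P ↔ ~P) = 3/4 → 1 = 1
~((Q ↔ P) → (P ↔ ~P)) = ~1 = 0
((Q ↔ (P → Q)) → ~(Q → ~P)) ↔ ~((Q ↔ P) → (P ↔ ~P)) = 1/2 ↔ 0 = 1/2
~(((Q ↔ (P → Q)) → ~(Q → ~P)) ↔ ~((Q ↔ P) → (P ↔ ~P))) = ~1/2 = 1/2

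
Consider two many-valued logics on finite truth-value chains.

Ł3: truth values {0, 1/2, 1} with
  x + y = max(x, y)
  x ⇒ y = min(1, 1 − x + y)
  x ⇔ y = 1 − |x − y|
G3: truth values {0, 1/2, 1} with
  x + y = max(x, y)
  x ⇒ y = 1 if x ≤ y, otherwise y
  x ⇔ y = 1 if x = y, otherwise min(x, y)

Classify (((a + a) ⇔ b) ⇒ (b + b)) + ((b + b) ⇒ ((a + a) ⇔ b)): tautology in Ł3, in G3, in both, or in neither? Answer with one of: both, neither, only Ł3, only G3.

both

In Ł3: every assignment gives 1 — tautology.
In G3: every assignment gives 1 — tautology.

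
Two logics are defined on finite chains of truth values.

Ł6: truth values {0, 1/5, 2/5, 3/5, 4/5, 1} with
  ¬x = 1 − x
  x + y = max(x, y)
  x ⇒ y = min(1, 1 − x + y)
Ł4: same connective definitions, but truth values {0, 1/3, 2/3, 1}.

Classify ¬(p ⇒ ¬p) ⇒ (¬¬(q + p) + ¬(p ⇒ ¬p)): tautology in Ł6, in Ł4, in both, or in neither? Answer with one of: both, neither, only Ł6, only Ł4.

both

In Ł6: every assignment gives 1 — tautology.
In Ł4: every assignment gives 1 — tautology.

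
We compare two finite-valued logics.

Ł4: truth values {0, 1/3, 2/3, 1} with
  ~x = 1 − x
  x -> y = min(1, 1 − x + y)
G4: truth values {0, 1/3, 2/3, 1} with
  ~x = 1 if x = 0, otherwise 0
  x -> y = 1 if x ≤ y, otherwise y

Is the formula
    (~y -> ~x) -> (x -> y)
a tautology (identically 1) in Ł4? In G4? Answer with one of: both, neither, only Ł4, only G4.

only Ł4

In Ł4: every assignment gives 1 — tautology.
In G4: at x = 2/3, y = 1/3 the value is 1/3 — not a tautology.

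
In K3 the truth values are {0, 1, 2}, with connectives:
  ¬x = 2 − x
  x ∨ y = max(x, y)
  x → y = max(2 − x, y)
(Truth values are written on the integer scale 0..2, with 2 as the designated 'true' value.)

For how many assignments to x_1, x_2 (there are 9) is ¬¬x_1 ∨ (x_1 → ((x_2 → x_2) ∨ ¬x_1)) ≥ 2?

8

x_1 = 0, x_2 = 0 ↦ 2  ≥
x_1 = 0, x_2 = 1 ↦ 2  ≥
x_1 = 0, x_2 = 2 ↦ 2  ≥
x_1 = 1, x_2 = 0 ↦ 2  ≥
x_1 = 1, x_2 = 1 ↦ 1  <
x_1 = 1, x_2 = 2 ↦ 2  ≥
x_1 = 2, x_2 = 0 ↦ 2  ≥
x_1 = 2, x_2 = 1 ↦ 2  ≥
x_1 = 2, x_2 = 2 ↦ 2  ≥
So 8 of the 9 assignments meet the threshold.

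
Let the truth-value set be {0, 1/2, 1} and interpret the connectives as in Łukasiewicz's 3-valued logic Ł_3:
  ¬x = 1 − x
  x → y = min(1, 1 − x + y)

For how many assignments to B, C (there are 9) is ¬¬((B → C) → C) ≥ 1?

5

B = 0, C = 0 ↦ 0  <
B = 0, C = 1/2 ↦ 1/2  <
B = 0, C = 1 ↦ 1  ≥
B = 1/2, C = 0 ↦ 1/2  <
B = 1/2, C = 1/2 ↦ 1/2  <
B = 1/2, C = 1 ↦ 1  ≥
B = 1, C = 0 ↦ 1  ≥
B = 1, C = 1/2 ↦ 1  ≥
B = 1, C = 1 ↦ 1  ≥
So 5 of the 9 assignments meet the threshold.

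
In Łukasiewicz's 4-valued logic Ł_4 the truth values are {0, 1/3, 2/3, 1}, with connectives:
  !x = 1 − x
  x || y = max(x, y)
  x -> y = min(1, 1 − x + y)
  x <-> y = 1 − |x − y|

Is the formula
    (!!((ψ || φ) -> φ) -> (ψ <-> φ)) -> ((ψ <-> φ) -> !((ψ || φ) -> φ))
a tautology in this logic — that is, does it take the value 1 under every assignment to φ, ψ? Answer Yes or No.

No

Counterexample: take φ = 0, ψ = 0.
ψ || φ = 0 || 0 = 0
(ψ || φ) -> φ = 0 -> 0 = 1
!((ψ || φ) -> φ) = !1 = 0
!!((ψ || φ) -> φ) = !0 = 1
ψ <-> φ = 0 <-> 0 = 1
!!((ψ || φ) -> φ) -> (ψ <-> φ) = 1 -> 1 = 1
ψ <-> φ = 0 <-> 0 = 1
ψ || φ = 0 || 0 = 0
(ψ || φ) -> φ = 0 -> 0 = 1
!((ψ || φ) -> φ) = !1 = 0
(ψ <-> φ) -> !((ψ || φ) -> φ) = 1 -> 0 = 0
(!!((ψ || φ) -> φ) -> (ψ <-> φ)) -> ((ψ <-> φ) -> !((ψ || φ) -> φ)) = 1 -> 0 = 0
This gives 0 ≠ 1.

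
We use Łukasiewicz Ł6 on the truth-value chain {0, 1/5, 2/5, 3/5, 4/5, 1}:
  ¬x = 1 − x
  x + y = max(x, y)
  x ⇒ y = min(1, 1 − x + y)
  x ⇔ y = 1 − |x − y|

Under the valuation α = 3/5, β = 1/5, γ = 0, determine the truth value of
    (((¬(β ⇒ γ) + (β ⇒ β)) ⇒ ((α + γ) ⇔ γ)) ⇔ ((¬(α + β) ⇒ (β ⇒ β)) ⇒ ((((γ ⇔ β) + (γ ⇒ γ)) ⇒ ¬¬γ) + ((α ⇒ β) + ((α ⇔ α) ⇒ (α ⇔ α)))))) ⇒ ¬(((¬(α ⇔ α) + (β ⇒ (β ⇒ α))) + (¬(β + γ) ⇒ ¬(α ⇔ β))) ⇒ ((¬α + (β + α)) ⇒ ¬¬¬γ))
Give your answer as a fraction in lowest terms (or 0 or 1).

3/5

β ⇒ γ = 1/5 ⇒ 0 = 4/5
¬(β ⇒ γ) = ¬4/5 = 1/5
β ⇒ β = 1/5 ⇒ 1/5 = 1
¬(β ⇒ γ) + (β ⇒ β) = 1/5 + 1 = 1
α + γ = 3/5 + 0 = 3/5
(α + γ) ⇔ γ = 3/5 ⇔ 0 = 2/5
(¬(β ⇒ γ) + (β ⇒ β)) ⇒ ((α + γ) ⇔ γ) = 1 ⇒ 2/5 = 2/5
α + β = 3/5 + 1/5 = 3/5
¬(α + β) = ¬3/5 = 2/5
β ⇒ β = 1/5 ⇒ 1/5 = 1
¬(α + β) ⇒ (β ⇒ β) = 2/5 ⇒ 1 = 1
γ ⇔ β = 0 ⇔ 1/5 = 4/5
γ ⇒ γ = 0 ⇒ 0 = 1
(γ ⇔ β) + (γ ⇒ γ) = 4/5 + 1 = 1
¬γ = ¬0 = 1
¬¬γ = ¬1 = 0
((γ ⇔ β) + (γ ⇒ γ)) ⇒ ¬¬γ = 1 ⇒ 0 = 0
α ⇒ β = 3/5 ⇒ 1/5 = 3/5
α ⇔ α = 3/5 ⇔ 3/5 = 1
α ⇔ α = 3/5 ⇔ 3/5 = 1
(α ⇔ α) ⇒ (α ⇔ α) = 1 ⇒ 1 = 1
(α ⇒ β) + ((α ⇔ α) ⇒ (α ⇔ α)) = 3/5 + 1 = 1
(((γ ⇔ β) + (γ ⇒ γ)) ⇒ ¬¬γ) + ((α ⇒ β) + ((α ⇔ α) ⇒ (α ⇔ α))) = 0 + 1 = 1
(¬(α + β) ⇒ (β ⇒ β)) ⇒ ((((γ ⇔ β) + (γ ⇒ γ)) ⇒ ¬¬γ) + ((α ⇒ β) + ((α ⇔ α) ⇒ (α ⇔ α)))) = 1 ⇒ 1 = 1
((¬(β ⇒ γ) + (β ⇒ β)) ⇒ ((α + γ) ⇔ γ)) ⇔ ((¬(α + β) ⇒ (β ⇒ β)) ⇒ ((((γ ⇔ β) + (γ ⇒ γ)) ⇒ ¬¬γ) + ((α ⇒ β) + ((α ⇔ α) ⇒ (α ⇔ α))))) = 2/5 ⇔ 1 = 2/5
α ⇔ α = 3/5 ⇔ 3/5 = 1
¬(α ⇔ α) = ¬1 = 0
β ⇒ α = 1/5 ⇒ 3/5 = 1
β ⇒ (β ⇒ α) = 1/5 ⇒ 1 = 1
¬(α ⇔ α) + (β ⇒ (β ⇒ α)) = 0 + 1 = 1
β + γ = 1/5 + 0 = 1/5
¬(β + γ) = ¬1/5 = 4/5
α ⇔ β = 3/5 ⇔ 1/5 = 3/5
¬(α ⇔ β) = ¬3/5 = 2/5
¬(β + γ) ⇒ ¬(α ⇔ β) = 4/5 ⇒ 2/5 = 3/5
(¬(α ⇔ α) + (β ⇒ (β ⇒ α))) + (¬(β + γ) ⇒ ¬(α ⇔ β)) = 1 + 3/5 = 1
¬α = ¬3/5 = 2/5
β + α = 1/5 + 3/5 = 3/5
¬α + (β + α) = 2/5 + 3/5 = 3/5
¬γ = ¬0 = 1
¬¬γ = ¬1 = 0
¬¬¬γ = ¬0 = 1
(¬α + (β + α)) ⇒ ¬¬¬γ = 3/5 ⇒ 1 = 1
((¬(α ⇔ α) + (β ⇒ (β ⇒ α))) + (¬(β + γ) ⇒ ¬(α ⇔ β))) ⇒ ((¬α + (β + α)) ⇒ ¬¬¬γ) = 1 ⇒ 1 = 1
¬(((¬(α ⇔ α) + (β ⇒ (β ⇒ α))) + (¬(β + γ) ⇒ ¬(α ⇔ β))) ⇒ ((¬α + (β + α)) ⇒ ¬¬¬γ)) = ¬1 = 0
(((¬(β ⇒ γ) + (β ⇒ β)) ⇒ ((α + γ) ⇔ γ)) ⇔ ((¬(α + β) ⇒ (β ⇒ β)) ⇒ ((((γ ⇔ β) + (γ ⇒ γ)) ⇒ ¬¬γ) + ((α ⇒ β) + ((α ⇔ α) ⇒ (α ⇔ α)))))) ⇒ ¬(((¬(α ⇔ α) + (β ⇒ (β ⇒ α))) + (¬(β + γ) ⇒ ¬(α ⇔ β))) ⇒ ((¬α + (β + α)) ⇒ ¬¬¬γ)) = 2/5 ⇒ 0 = 3/5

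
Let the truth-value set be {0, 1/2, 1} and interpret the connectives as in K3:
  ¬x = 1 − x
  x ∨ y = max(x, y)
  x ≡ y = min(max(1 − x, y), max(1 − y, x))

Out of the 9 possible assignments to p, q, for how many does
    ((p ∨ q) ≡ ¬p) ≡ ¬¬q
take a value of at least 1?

p = 0, q = 0 ↦ 1  ≥
p = 0, q = 1/2 ↦ 1/2  <
p = 0, q = 1 ↦ 1  ≥
p = 1/2, q = 0 ↦ 1/2  <
p = 1/2, q = 1/2 ↦ 1/2  <
p = 1/2, q = 1 ↦ 1/2  <
p = 1, q = 0 ↦ 1  ≥
p = 1, q = 1/2 ↦ 1/2  <
p = 1, q = 1 ↦ 0  <
So 3 of the 9 assignments meet the threshold.

3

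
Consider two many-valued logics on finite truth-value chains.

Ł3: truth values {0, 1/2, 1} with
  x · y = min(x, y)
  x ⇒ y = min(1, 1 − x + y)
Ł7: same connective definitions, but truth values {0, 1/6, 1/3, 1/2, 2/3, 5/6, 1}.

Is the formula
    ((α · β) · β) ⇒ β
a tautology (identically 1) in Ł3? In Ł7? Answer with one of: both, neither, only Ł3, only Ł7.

both

In Ł3: every assignment gives 1 — tautology.
In Ł7: every assignment gives 1 — tautology.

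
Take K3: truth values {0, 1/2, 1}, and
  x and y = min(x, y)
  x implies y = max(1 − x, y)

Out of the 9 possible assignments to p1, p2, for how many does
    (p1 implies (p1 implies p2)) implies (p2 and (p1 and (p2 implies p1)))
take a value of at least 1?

p1 = 0, p2 = 0 ↦ 0  <
p1 = 0, p2 = 1/2 ↦ 0  <
p1 = 0, p2 = 1 ↦ 0  <
p1 = 1/2, p2 = 0 ↦ 1/2  <
p1 = 1/2, p2 = 1/2 ↦ 1/2  <
p1 = 1/2, p2 = 1 ↦ 1/2  <
p1 = 1, p2 = 0 ↦ 1  ≥
p1 = 1, p2 = 1/2 ↦ 1/2  <
p1 = 1, p2 = 1 ↦ 1  ≥
So 2 of the 9 assignments meet the threshold.

2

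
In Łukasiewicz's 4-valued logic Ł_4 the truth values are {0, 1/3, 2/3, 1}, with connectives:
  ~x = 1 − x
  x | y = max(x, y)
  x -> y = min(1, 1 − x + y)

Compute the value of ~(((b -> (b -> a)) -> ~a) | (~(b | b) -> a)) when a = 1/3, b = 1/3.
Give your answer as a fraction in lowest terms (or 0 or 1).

b -> a = 1/3 -> 1/3 = 1
b -> (b -> a) = 1/3 -> 1 = 1
~a = ~1/3 = 2/3
(b -> (b -> a)) -> ~a = 1 -> 2/3 = 2/3
b | b = 1/3 | 1/3 = 1/3
~(b | b) = ~1/3 = 2/3
~(b | b) -> a = 2/3 -> 1/3 = 2/3
((b -> (b -> a)) -> ~a) | (~(b | b) -> a) = 2/3 | 2/3 = 2/3
~(((b -> (b -> a)) -> ~a) | (~(b | b) -> a)) = ~2/3 = 1/3

1/3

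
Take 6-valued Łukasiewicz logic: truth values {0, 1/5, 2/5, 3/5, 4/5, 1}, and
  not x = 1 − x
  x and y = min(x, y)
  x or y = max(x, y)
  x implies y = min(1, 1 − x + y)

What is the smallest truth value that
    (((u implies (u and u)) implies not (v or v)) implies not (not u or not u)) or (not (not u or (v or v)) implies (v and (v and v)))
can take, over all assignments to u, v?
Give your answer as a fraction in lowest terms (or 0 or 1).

3/5

Take u = 2/5, v = 0:
u and u = 2/5 and 2/5 = 2/5
u implies (u and u) = 2/5 implies 2/5 = 1
v or v = 0 or 0 = 0
not (v or v) = not 0 = 1
(u implies (u and u)) implies not (v or v) = 1 implies 1 = 1
not u = not 2/5 = 3/5
not u = not 2/5 = 3/5
not u or not u = 3/5 or 3/5 = 3/5
not (not u or not u) = not 3/5 = 2/5
((u implies (u and u)) implies not (v or v)) implies not (not u or not u) = 1 implies 2/5 = 2/5
not u = not 2/5 = 3/5
v or v = 0 or 0 = 0
not u or (v or v) = 3/5 or 0 = 3/5
not (not u or (v or v)) = not 3/5 = 2/5
v and v = 0 and 0 = 0
v and (v and v) = 0 and 0 = 0
not (not u or (v or v)) implies (v and (v and v)) = 2/5 implies 0 = 3/5
(((u implies (u and u)) implies not (v or v)) implies not (not u or not u)) or (not (not u or (v or v)) implies (v and (v and v))) = 2/5 or 3/5 = 3/5
No assignment yields a value below 3/5, so this is the minimum.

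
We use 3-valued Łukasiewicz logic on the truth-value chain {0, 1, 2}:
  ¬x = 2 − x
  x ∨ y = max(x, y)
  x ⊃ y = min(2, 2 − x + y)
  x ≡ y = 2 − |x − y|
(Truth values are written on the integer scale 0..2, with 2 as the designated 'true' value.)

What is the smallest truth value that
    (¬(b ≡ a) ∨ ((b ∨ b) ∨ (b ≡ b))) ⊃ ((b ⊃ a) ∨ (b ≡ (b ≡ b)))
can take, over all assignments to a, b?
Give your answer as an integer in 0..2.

1

Take a = 0, b = 1:
b ≡ a = 1 ≡ 0 = 1
¬(b ≡ a) = ¬1 = 1
b ∨ b = 1 ∨ 1 = 1
b ≡ b = 1 ≡ 1 = 2
(b ∨ b) ∨ (b ≡ b) = 1 ∨ 2 = 2
¬(b ≡ a) ∨ ((b ∨ b) ∨ (b ≡ b)) = 1 ∨ 2 = 2
b ⊃ a = 1 ⊃ 0 = 1
b ≡ b = 1 ≡ 1 = 2
b ≡ (b ≡ b) = 1 ≡ 2 = 1
(b ⊃ a) ∨ (b ≡ (b ≡ b)) = 1 ∨ 1 = 1
(¬(b ≡ a) ∨ ((b ∨ b) ∨ (b ≡ b))) ⊃ ((b ⊃ a) ∨ (b ≡ (b ≡ b))) = 2 ⊃ 1 = 1
No assignment yields a value below 1, so this is the minimum.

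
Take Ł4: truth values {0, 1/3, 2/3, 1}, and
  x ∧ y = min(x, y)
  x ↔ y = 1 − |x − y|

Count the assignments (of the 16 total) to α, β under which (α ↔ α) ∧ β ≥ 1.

α = 0, β = 0 ↦ 0  <
α = 0, β = 1/3 ↦ 1/3  <
α = 0, β = 2/3 ↦ 2/3  <
α = 0, β = 1 ↦ 1  ≥
α = 1/3, β = 0 ↦ 0  <
α = 1/3, β = 1/3 ↦ 1/3  <
α = 1/3, β = 2/3 ↦ 2/3  <
α = 1/3, β = 1 ↦ 1  ≥
α = 2/3, β = 0 ↦ 0  <
α = 2/3, β = 1/3 ↦ 1/3  <
α = 2/3, β = 2/3 ↦ 2/3  <
α = 2/3, β = 1 ↦ 1  ≥
α = 1, β = 0 ↦ 0  <
α = 1, β = 1/3 ↦ 1/3  <
α = 1, β = 2/3 ↦ 2/3  <
α = 1, β = 1 ↦ 1  ≥
So 4 of the 16 assignments meet the threshold.

4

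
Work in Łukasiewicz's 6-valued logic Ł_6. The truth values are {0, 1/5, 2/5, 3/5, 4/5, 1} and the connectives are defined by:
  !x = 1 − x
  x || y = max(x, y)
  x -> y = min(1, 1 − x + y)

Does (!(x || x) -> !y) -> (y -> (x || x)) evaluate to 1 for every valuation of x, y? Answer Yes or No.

Yes

At x = 0, y = 2/5, for instance:
x || x = 0 || 0 = 0
!(x || x) = !0 = 1
!y = !2/5 = 3/5
!(x || x) -> !y = 1 -> 3/5 = 3/5
y -> (x || x) = 2/5 -> 0 = 3/5
(!(x || x) -> !y) -> (y -> (x || x)) = 3/5 -> 3/5 = 1
and checking the remaining 35 assignments likewise gives ≥ 1 in every case.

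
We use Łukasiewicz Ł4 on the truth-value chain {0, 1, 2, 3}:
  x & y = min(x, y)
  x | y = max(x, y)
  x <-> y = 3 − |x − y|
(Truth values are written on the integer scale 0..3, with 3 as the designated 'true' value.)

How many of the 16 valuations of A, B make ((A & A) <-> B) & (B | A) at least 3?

1

A = 0, B = 0 ↦ 0  <
A = 0, B = 1 ↦ 1  <
A = 0, B = 2 ↦ 1  <
A = 0, B = 3 ↦ 0  <
A = 1, B = 0 ↦ 1  <
A = 1, B = 1 ↦ 1  <
A = 1, B = 2 ↦ 2  <
A = 1, B = 3 ↦ 1  <
A = 2, B = 0 ↦ 1  <
A = 2, B = 1 ↦ 2  <
A = 2, B = 2 ↦ 2  <
A = 2, B = 3 ↦ 2  <
A = 3, B = 0 ↦ 0  <
A = 3, B = 1 ↦ 1  <
A = 3, B = 2 ↦ 2  <
A = 3, B = 3 ↦ 3  ≥
So 1 of the 16 assignments meets the threshold.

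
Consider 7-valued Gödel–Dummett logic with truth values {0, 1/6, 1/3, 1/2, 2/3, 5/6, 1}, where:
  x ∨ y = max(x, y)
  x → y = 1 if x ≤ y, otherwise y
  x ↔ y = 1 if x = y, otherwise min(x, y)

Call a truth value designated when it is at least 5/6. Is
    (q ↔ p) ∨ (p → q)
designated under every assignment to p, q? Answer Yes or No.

No

Counterexample: take p = 1/6, q = 0.
q ↔ p = 0 ↔ 1/6 = 0
p → q = 1/6 → 0 = 0
(q ↔ p) ∨ (p → q) = 0 ∨ 0 = 0
This gives 0, which is below 5/6.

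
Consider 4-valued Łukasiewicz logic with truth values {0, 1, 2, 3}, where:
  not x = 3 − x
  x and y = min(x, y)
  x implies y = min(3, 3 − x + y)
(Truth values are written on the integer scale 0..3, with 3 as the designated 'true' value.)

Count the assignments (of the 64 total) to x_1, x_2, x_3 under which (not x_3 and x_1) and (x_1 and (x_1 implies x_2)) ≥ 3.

1

value 3: 1 assignment (counts)
value 2: 9 assignments
value 1: 23 assignments
value 0: 31 assignments
So 1 of the 64 assignments meets the threshold.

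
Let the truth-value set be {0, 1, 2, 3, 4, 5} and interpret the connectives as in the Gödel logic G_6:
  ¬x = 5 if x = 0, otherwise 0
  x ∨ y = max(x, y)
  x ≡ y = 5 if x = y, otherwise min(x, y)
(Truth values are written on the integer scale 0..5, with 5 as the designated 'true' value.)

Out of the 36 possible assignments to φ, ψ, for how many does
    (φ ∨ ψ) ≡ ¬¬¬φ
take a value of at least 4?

2

value 5: 1 assignment (counts)
value 4: 1 assignment (counts)
value 3: 1 assignment
value 2: 1 assignment
value 1: 1 assignment
value 0: 31 assignments
So 2 of the 36 assignments meet the threshold.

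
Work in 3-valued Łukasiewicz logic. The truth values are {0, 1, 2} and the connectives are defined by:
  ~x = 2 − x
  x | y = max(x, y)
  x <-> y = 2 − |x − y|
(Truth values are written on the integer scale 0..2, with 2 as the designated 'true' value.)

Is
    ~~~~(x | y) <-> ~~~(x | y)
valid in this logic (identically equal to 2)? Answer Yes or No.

No

Counterexample: take x = 0, y = 0.
x | y = 0 | 0 = 0
~(x | y) = ~0 = 2
~~(x | y) = ~2 = 0
~~~(x | y) = ~0 = 2
~~~~(x | y) = ~2 = 0
x | y = 0 | 0 = 0
~(x | y) = ~0 = 2
~~(x | y) = ~2 = 0
~~~(x | y) = ~0 = 2
~~~~(x | y) <-> ~~~(x | y) = 0 <-> 2 = 0
This gives 0 ≠ 2.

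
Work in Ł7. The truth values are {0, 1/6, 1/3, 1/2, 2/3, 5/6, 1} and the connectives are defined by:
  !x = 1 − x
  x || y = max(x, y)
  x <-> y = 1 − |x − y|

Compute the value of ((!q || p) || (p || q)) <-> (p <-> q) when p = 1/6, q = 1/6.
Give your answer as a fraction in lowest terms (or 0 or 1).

!q = !1/6 = 5/6
!q || p = 5/6 || 1/6 = 5/6
p || q = 1/6 || 1/6 = 1/6
(!q || p) || (p || q) = 5/6 || 1/6 = 5/6
p <-> q = 1/6 <-> 1/6 = 1
((!q || p) || (p || q)) <-> (p <-> q) = 5/6 <-> 1 = 5/6

5/6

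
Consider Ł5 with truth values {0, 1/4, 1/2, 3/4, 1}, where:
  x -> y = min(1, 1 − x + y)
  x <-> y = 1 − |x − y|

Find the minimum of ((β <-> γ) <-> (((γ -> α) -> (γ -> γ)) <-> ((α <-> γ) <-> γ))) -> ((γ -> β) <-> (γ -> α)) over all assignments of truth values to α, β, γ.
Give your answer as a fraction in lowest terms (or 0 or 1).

1/2

Take α = 0, β = 1/2, γ = 1/2:
β <-> γ = 1/2 <-> 1/2 = 1
γ -> α = 1/2 -> 0 = 1/2
γ -> γ = 1/2 -> 1/2 = 1
(γ -> α) -> (γ -> γ) = 1/2 -> 1 = 1
α <-> γ = 0 <-> 1/2 = 1/2
(α <-> γ) <-> γ = 1/2 <-> 1/2 = 1
((γ -> α) -> (γ -> γ)) <-> ((α <-> γ) <-> γ) = 1 <-> 1 = 1
(β <-> γ) <-> (((γ -> α) -> (γ -> γ)) <-> ((α <-> γ) <-> γ)) = 1 <-> 1 = 1
γ -> β = 1/2 -> 1/2 = 1
γ -> α = 1/2 -> 0 = 1/2
(γ -> β) <-> (γ -> α) = 1 <-> 1/2 = 1/2
((β <-> γ) <-> (((γ -> α) -> (γ -> γ)) <-> ((α <-> γ) <-> γ))) -> ((γ -> β) <-> (γ -> α)) = 1 -> 1/2 = 1/2
No assignment yields a value below 1/2, so this is the minimum.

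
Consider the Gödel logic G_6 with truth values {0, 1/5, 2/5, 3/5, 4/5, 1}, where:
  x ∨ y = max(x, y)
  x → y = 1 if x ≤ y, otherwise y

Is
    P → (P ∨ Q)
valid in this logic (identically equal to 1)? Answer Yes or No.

At P = 4/5, Q = 3/5, for instance:
P ∨ Q = 4/5 ∨ 3/5 = 4/5
P → (P ∨ Q) = 4/5 → 4/5 = 1
and checking the remaining 35 assignments likewise gives ≥ 1 in every case.

Yes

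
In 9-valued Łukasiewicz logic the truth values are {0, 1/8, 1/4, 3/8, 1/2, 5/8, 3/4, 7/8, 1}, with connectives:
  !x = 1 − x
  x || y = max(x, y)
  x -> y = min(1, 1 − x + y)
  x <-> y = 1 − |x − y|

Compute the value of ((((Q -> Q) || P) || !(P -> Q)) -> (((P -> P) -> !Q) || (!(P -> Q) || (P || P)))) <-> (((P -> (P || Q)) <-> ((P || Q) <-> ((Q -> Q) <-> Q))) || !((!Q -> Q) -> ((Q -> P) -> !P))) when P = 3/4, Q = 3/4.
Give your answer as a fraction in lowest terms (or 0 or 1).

Q -> Q = 3/4 -> 3/4 = 1
(Q -> Q) || P = 1 || 3/4 = 1
P -> Q = 3/4 -> 3/4 = 1
!(P -> Q) = !1 = 0
((Q -> Q) || P) || !(P -> Q) = 1 || 0 = 1
P -> P = 3/4 -> 3/4 = 1
!Q = !3/4 = 1/4
(P -> P) -> !Q = 1 -> 1/4 = 1/4
P -> Q = 3/4 -> 3/4 = 1
!(P -> Q) = !1 = 0
P || P = 3/4 || 3/4 = 3/4
!(P -> Q) || (P || P) = 0 || 3/4 = 3/4
((P -> P) -> !Q) || (!(P -> Q) || (P || P)) = 1/4 || 3/4 = 3/4
(((Q -> Q) || P) || !(P -> Q)) -> (((P -> P) -> !Q) || (!(P -> Q) || (P || P))) = 1 -> 3/4 = 3/4
P || Q = 3/4 || 3/4 = 3/4
P -> (P || Q) = 3/4 -> 3/4 = 1
P || Q = 3/4 || 3/4 = 3/4
Q -> Q = 3/4 -> 3/4 = 1
(Q -> Q) <-> Q = 1 <-> 3/4 = 3/4
(P || Q) <-> ((Q -> Q) <-> Q) = 3/4 <-> 3/4 = 1
(P -> (P || Q)) <-> ((P || Q) <-> ((Q -> Q) <-> Q)) = 1 <-> 1 = 1
!Q = !3/4 = 1/4
!Q -> Q = 1/4 -> 3/4 = 1
Q -> P = 3/4 -> 3/4 = 1
!P = !3/4 = 1/4
(Q -> P) -> !P = 1 -> 1/4 = 1/4
(!Q -> Q) -> ((Q -> P) -> !P) = 1 -> 1/4 = 1/4
!((!Q -> Q) -> ((Q -> P) -> !P)) = !1/4 = 3/4
((P -> (P || Q)) <-> ((P || Q) <-> ((Q -> Q) <-> Q))) || !((!Q -> Q) -> ((Q -> P) -> !P)) = 1 || 3/4 = 1
((((Q -> Q) || P) || !(P -> Q)) -> (((P -> P) -> !Q) || (!(P -> Q) || (P || P)))) <-> (((P -> (P || Q)) <-> ((P || Q) <-> ((Q -> Q) <-> Q))) || !((!Q -> Q) -> ((Q -> P) -> !P))) = 3/4 <-> 1 = 3/4

3/4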